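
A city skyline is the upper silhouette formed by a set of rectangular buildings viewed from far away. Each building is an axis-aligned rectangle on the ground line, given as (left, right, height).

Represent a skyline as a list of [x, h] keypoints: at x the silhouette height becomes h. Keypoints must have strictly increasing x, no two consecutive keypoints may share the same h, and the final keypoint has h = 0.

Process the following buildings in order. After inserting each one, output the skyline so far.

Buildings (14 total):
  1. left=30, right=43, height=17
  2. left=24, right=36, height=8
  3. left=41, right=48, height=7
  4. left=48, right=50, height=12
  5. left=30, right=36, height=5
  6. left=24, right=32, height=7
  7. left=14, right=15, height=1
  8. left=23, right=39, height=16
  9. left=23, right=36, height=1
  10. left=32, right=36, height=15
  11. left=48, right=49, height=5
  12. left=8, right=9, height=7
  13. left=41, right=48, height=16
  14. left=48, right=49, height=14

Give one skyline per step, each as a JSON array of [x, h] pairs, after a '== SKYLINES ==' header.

== SKYLINES ==
[[30,17],[43,0]]
[[24,8],[30,17],[43,0]]
[[24,8],[30,17],[43,7],[48,0]]
[[24,8],[30,17],[43,7],[48,12],[50,0]]
[[24,8],[30,17],[43,7],[48,12],[50,0]]
[[24,8],[30,17],[43,7],[48,12],[50,0]]
[[14,1],[15,0],[24,8],[30,17],[43,7],[48,12],[50,0]]
[[14,1],[15,0],[23,16],[30,17],[43,7],[48,12],[50,0]]
[[14,1],[15,0],[23,16],[30,17],[43,7],[48,12],[50,0]]
[[14,1],[15,0],[23,16],[30,17],[43,7],[48,12],[50,0]]
[[14,1],[15,0],[23,16],[30,17],[43,7],[48,12],[50,0]]
[[8,7],[9,0],[14,1],[15,0],[23,16],[30,17],[43,7],[48,12],[50,0]]
[[8,7],[9,0],[14,1],[15,0],[23,16],[30,17],[43,16],[48,12],[50,0]]
[[8,7],[9,0],[14,1],[15,0],[23,16],[30,17],[43,16],[48,14],[49,12],[50,0]]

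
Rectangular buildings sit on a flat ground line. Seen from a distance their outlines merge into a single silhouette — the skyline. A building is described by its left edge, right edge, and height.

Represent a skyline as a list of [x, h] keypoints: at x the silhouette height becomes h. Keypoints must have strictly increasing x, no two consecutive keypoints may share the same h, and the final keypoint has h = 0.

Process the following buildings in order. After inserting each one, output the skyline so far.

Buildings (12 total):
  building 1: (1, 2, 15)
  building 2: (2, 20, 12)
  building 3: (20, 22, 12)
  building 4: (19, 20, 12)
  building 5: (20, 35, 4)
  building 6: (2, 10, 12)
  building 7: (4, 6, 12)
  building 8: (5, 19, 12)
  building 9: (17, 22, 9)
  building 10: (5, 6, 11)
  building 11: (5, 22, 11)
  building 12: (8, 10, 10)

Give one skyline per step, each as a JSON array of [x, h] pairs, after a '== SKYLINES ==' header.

== SKYLINES ==
[[1,15],[2,0]]
[[1,15],[2,12],[20,0]]
[[1,15],[2,12],[22,0]]
[[1,15],[2,12],[22,0]]
[[1,15],[2,12],[22,4],[35,0]]
[[1,15],[2,12],[22,4],[35,0]]
[[1,15],[2,12],[22,4],[35,0]]
[[1,15],[2,12],[22,4],[35,0]]
[[1,15],[2,12],[22,4],[35,0]]
[[1,15],[2,12],[22,4],[35,0]]
[[1,15],[2,12],[22,4],[35,0]]
[[1,15],[2,12],[22,4],[35,0]]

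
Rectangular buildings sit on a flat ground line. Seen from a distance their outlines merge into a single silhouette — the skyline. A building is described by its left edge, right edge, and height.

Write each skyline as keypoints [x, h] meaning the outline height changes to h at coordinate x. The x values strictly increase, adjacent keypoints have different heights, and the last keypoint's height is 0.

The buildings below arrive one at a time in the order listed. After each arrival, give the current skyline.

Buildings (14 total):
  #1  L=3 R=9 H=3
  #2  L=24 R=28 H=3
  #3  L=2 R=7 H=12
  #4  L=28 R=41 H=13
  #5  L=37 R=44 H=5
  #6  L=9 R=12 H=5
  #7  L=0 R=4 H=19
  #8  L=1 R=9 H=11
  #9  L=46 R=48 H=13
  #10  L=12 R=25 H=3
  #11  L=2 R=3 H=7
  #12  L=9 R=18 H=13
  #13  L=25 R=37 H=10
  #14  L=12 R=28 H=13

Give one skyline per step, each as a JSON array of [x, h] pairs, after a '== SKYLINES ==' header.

== SKYLINES ==
[[3,3],[9,0]]
[[3,3],[9,0],[24,3],[28,0]]
[[2,12],[7,3],[9,0],[24,3],[28,0]]
[[2,12],[7,3],[9,0],[24,3],[28,13],[41,0]]
[[2,12],[7,3],[9,0],[24,3],[28,13],[41,5],[44,0]]
[[2,12],[7,3],[9,5],[12,0],[24,3],[28,13],[41,5],[44,0]]
[[0,19],[4,12],[7,3],[9,5],[12,0],[24,3],[28,13],[41,5],[44,0]]
[[0,19],[4,12],[7,11],[9,5],[12,0],[24,3],[28,13],[41,5],[44,0]]
[[0,19],[4,12],[7,11],[9,5],[12,0],[24,3],[28,13],[41,5],[44,0],[46,13],[48,0]]
[[0,19],[4,12],[7,11],[9,5],[12,3],[28,13],[41,5],[44,0],[46,13],[48,0]]
[[0,19],[4,12],[7,11],[9,5],[12,3],[28,13],[41,5],[44,0],[46,13],[48,0]]
[[0,19],[4,12],[7,11],[9,13],[18,3],[28,13],[41,5],[44,0],[46,13],[48,0]]
[[0,19],[4,12],[7,11],[9,13],[18,3],[25,10],[28,13],[41,5],[44,0],[46,13],[48,0]]
[[0,19],[4,12],[7,11],[9,13],[41,5],[44,0],[46,13],[48,0]]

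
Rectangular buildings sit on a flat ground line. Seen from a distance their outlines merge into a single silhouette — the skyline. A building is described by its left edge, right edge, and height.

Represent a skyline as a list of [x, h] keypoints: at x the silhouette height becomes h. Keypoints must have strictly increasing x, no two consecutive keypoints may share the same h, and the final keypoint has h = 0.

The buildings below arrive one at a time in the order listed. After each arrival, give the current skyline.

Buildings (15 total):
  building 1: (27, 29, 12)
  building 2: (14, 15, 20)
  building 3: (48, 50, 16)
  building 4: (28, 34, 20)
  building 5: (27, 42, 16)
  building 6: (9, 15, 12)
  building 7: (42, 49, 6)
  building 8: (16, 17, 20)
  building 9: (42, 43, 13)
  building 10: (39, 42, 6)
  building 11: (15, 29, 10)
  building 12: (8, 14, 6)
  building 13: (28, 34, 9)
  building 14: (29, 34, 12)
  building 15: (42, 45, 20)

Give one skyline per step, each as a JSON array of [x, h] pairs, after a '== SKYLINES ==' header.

== SKYLINES ==
[[27,12],[29,0]]
[[14,20],[15,0],[27,12],[29,0]]
[[14,20],[15,0],[27,12],[29,0],[48,16],[50,0]]
[[14,20],[15,0],[27,12],[28,20],[34,0],[48,16],[50,0]]
[[14,20],[15,0],[27,16],[28,20],[34,16],[42,0],[48,16],[50,0]]
[[9,12],[14,20],[15,0],[27,16],[28,20],[34,16],[42,0],[48,16],[50,0]]
[[9,12],[14,20],[15,0],[27,16],[28,20],[34,16],[42,6],[48,16],[50,0]]
[[9,12],[14,20],[15,0],[16,20],[17,0],[27,16],[28,20],[34,16],[42,6],[48,16],[50,0]]
[[9,12],[14,20],[15,0],[16,20],[17,0],[27,16],[28,20],[34,16],[42,13],[43,6],[48,16],[50,0]]
[[9,12],[14,20],[15,0],[16,20],[17,0],[27,16],[28,20],[34,16],[42,13],[43,6],[48,16],[50,0]]
[[9,12],[14,20],[15,10],[16,20],[17,10],[27,16],[28,20],[34,16],[42,13],[43,6],[48,16],[50,0]]
[[8,6],[9,12],[14,20],[15,10],[16,20],[17,10],[27,16],[28,20],[34,16],[42,13],[43,6],[48,16],[50,0]]
[[8,6],[9,12],[14,20],[15,10],[16,20],[17,10],[27,16],[28,20],[34,16],[42,13],[43,6],[48,16],[50,0]]
[[8,6],[9,12],[14,20],[15,10],[16,20],[17,10],[27,16],[28,20],[34,16],[42,13],[43,6],[48,16],[50,0]]
[[8,6],[9,12],[14,20],[15,10],[16,20],[17,10],[27,16],[28,20],[34,16],[42,20],[45,6],[48,16],[50,0]]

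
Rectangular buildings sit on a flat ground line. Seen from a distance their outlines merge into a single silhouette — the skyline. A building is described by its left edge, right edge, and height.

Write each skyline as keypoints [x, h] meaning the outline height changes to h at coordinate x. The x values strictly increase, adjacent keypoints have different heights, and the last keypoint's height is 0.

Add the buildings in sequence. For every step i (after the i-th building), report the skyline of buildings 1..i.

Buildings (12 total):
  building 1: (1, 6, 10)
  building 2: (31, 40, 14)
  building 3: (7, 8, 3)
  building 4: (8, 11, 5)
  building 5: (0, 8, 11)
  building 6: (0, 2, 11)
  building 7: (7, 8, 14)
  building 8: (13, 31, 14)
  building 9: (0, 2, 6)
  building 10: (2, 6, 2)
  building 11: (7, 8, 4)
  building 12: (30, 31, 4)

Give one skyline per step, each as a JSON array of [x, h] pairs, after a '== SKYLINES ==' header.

== SKYLINES ==
[[1,10],[6,0]]
[[1,10],[6,0],[31,14],[40,0]]
[[1,10],[6,0],[7,3],[8,0],[31,14],[40,0]]
[[1,10],[6,0],[7,3],[8,5],[11,0],[31,14],[40,0]]
[[0,11],[8,5],[11,0],[31,14],[40,0]]
[[0,11],[8,5],[11,0],[31,14],[40,0]]
[[0,11],[7,14],[8,5],[11,0],[31,14],[40,0]]
[[0,11],[7,14],[8,5],[11,0],[13,14],[40,0]]
[[0,11],[7,14],[8,5],[11,0],[13,14],[40,0]]
[[0,11],[7,14],[8,5],[11,0],[13,14],[40,0]]
[[0,11],[7,14],[8,5],[11,0],[13,14],[40,0]]
[[0,11],[7,14],[8,5],[11,0],[13,14],[40,0]]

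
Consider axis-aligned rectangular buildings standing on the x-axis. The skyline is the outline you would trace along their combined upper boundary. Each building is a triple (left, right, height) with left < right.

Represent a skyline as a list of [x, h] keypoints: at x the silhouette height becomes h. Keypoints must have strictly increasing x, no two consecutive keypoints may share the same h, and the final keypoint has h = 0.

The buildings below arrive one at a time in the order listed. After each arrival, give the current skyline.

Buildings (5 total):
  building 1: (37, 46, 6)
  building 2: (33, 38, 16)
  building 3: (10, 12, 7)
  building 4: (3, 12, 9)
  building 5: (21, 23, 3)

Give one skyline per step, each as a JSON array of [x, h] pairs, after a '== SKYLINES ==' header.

== SKYLINES ==
[[37,6],[46,0]]
[[33,16],[38,6],[46,0]]
[[10,7],[12,0],[33,16],[38,6],[46,0]]
[[3,9],[12,0],[33,16],[38,6],[46,0]]
[[3,9],[12,0],[21,3],[23,0],[33,16],[38,6],[46,0]]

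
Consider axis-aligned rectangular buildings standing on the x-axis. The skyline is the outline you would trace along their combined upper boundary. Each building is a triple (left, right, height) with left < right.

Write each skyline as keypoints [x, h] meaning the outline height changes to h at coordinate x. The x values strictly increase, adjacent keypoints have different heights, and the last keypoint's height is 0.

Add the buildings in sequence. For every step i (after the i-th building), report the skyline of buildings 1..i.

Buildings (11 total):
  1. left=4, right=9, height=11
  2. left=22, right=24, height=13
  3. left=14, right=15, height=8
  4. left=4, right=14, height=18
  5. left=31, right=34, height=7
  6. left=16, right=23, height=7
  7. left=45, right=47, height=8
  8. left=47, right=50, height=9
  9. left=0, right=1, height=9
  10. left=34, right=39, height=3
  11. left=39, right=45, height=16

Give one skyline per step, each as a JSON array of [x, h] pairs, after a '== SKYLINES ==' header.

== SKYLINES ==
[[4,11],[9,0]]
[[4,11],[9,0],[22,13],[24,0]]
[[4,11],[9,0],[14,8],[15,0],[22,13],[24,0]]
[[4,18],[14,8],[15,0],[22,13],[24,0]]
[[4,18],[14,8],[15,0],[22,13],[24,0],[31,7],[34,0]]
[[4,18],[14,8],[15,0],[16,7],[22,13],[24,0],[31,7],[34,0]]
[[4,18],[14,8],[15,0],[16,7],[22,13],[24,0],[31,7],[34,0],[45,8],[47,0]]
[[4,18],[14,8],[15,0],[16,7],[22,13],[24,0],[31,7],[34,0],[45,8],[47,9],[50,0]]
[[0,9],[1,0],[4,18],[14,8],[15,0],[16,7],[22,13],[24,0],[31,7],[34,0],[45,8],[47,9],[50,0]]
[[0,9],[1,0],[4,18],[14,8],[15,0],[16,7],[22,13],[24,0],[31,7],[34,3],[39,0],[45,8],[47,9],[50,0]]
[[0,9],[1,0],[4,18],[14,8],[15,0],[16,7],[22,13],[24,0],[31,7],[34,3],[39,16],[45,8],[47,9],[50,0]]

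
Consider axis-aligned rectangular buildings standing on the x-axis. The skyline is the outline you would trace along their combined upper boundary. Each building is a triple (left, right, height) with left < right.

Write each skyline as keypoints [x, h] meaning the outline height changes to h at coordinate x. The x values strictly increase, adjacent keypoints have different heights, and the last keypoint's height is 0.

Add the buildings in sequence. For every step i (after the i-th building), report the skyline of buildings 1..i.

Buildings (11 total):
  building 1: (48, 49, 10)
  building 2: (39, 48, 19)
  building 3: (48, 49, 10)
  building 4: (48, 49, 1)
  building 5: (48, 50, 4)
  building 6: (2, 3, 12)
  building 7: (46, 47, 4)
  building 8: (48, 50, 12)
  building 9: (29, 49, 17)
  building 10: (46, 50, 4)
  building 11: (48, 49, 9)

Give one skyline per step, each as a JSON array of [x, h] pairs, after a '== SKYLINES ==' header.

== SKYLINES ==
[[48,10],[49,0]]
[[39,19],[48,10],[49,0]]
[[39,19],[48,10],[49,0]]
[[39,19],[48,10],[49,0]]
[[39,19],[48,10],[49,4],[50,0]]
[[2,12],[3,0],[39,19],[48,10],[49,4],[50,0]]
[[2,12],[3,0],[39,19],[48,10],[49,4],[50,0]]
[[2,12],[3,0],[39,19],[48,12],[50,0]]
[[2,12],[3,0],[29,17],[39,19],[48,17],[49,12],[50,0]]
[[2,12],[3,0],[29,17],[39,19],[48,17],[49,12],[50,0]]
[[2,12],[3,0],[29,17],[39,19],[48,17],[49,12],[50,0]]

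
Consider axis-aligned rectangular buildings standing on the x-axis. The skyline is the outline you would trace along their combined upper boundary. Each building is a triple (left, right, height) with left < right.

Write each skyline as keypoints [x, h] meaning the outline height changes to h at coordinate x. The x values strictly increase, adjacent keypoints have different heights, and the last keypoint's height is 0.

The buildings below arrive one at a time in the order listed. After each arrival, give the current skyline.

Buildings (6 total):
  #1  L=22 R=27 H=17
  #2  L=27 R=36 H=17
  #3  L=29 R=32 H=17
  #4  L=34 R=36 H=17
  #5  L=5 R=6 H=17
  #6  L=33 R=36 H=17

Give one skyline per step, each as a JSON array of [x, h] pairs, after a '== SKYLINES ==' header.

== SKYLINES ==
[[22,17],[27,0]]
[[22,17],[36,0]]
[[22,17],[36,0]]
[[22,17],[36,0]]
[[5,17],[6,0],[22,17],[36,0]]
[[5,17],[6,0],[22,17],[36,0]]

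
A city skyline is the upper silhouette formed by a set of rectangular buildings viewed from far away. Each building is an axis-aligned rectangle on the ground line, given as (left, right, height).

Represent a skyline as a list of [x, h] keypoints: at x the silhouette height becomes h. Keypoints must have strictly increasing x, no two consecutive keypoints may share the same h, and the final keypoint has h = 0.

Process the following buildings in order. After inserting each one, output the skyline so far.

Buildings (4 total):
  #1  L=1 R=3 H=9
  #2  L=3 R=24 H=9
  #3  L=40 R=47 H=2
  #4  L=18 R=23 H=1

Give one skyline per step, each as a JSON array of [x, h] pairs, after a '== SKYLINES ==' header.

== SKYLINES ==
[[1,9],[3,0]]
[[1,9],[24,0]]
[[1,9],[24,0],[40,2],[47,0]]
[[1,9],[24,0],[40,2],[47,0]]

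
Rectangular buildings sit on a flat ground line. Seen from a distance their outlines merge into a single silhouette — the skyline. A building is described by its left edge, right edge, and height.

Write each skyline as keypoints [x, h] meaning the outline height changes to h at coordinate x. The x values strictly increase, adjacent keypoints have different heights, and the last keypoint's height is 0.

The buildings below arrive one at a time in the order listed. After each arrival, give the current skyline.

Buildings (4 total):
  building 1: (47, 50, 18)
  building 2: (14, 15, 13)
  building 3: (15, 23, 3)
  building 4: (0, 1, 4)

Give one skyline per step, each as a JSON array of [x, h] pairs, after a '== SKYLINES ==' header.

== SKYLINES ==
[[47,18],[50,0]]
[[14,13],[15,0],[47,18],[50,0]]
[[14,13],[15,3],[23,0],[47,18],[50,0]]
[[0,4],[1,0],[14,13],[15,3],[23,0],[47,18],[50,0]]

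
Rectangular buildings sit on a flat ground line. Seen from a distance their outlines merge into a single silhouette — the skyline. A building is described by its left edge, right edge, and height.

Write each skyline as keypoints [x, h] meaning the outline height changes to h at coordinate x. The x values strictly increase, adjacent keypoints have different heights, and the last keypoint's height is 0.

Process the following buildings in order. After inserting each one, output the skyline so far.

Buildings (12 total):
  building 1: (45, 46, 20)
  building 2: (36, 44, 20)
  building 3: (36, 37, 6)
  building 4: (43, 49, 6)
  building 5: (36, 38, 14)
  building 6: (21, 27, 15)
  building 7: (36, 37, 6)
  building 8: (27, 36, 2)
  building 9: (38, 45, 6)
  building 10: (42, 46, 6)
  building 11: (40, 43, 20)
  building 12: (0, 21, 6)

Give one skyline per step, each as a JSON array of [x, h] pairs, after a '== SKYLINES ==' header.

== SKYLINES ==
[[45,20],[46,0]]
[[36,20],[44,0],[45,20],[46,0]]
[[36,20],[44,0],[45,20],[46,0]]
[[36,20],[44,6],[45,20],[46,6],[49,0]]
[[36,20],[44,6],[45,20],[46,6],[49,0]]
[[21,15],[27,0],[36,20],[44,6],[45,20],[46,6],[49,0]]
[[21,15],[27,0],[36,20],[44,6],[45,20],[46,6],[49,0]]
[[21,15],[27,2],[36,20],[44,6],[45,20],[46,6],[49,0]]
[[21,15],[27,2],[36,20],[44,6],[45,20],[46,6],[49,0]]
[[21,15],[27,2],[36,20],[44,6],[45,20],[46,6],[49,0]]
[[21,15],[27,2],[36,20],[44,6],[45,20],[46,6],[49,0]]
[[0,6],[21,15],[27,2],[36,20],[44,6],[45,20],[46,6],[49,0]]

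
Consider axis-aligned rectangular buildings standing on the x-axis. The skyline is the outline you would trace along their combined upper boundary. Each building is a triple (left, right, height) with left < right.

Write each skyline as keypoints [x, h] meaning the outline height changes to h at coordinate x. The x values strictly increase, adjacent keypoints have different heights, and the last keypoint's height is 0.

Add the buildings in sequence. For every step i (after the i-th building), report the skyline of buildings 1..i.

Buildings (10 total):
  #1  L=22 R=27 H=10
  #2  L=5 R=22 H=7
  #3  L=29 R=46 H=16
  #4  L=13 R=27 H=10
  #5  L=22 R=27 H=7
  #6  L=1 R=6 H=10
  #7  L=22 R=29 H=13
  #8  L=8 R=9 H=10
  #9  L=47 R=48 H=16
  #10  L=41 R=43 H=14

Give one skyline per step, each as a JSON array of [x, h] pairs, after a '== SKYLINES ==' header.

== SKYLINES ==
[[22,10],[27,0]]
[[5,7],[22,10],[27,0]]
[[5,7],[22,10],[27,0],[29,16],[46,0]]
[[5,7],[13,10],[27,0],[29,16],[46,0]]
[[5,7],[13,10],[27,0],[29,16],[46,0]]
[[1,10],[6,7],[13,10],[27,0],[29,16],[46,0]]
[[1,10],[6,7],[13,10],[22,13],[29,16],[46,0]]
[[1,10],[6,7],[8,10],[9,7],[13,10],[22,13],[29,16],[46,0]]
[[1,10],[6,7],[8,10],[9,7],[13,10],[22,13],[29,16],[46,0],[47,16],[48,0]]
[[1,10],[6,7],[8,10],[9,7],[13,10],[22,13],[29,16],[46,0],[47,16],[48,0]]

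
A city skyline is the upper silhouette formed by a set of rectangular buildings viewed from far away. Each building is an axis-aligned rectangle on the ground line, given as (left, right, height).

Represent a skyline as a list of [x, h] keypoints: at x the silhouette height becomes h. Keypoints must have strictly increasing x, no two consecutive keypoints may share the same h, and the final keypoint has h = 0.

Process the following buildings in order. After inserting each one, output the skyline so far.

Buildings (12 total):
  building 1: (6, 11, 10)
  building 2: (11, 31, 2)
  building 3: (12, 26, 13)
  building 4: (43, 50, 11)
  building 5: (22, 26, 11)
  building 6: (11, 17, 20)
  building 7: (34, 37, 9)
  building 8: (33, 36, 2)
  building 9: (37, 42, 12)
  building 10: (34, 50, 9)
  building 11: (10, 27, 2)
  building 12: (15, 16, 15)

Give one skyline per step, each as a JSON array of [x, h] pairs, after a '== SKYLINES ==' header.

== SKYLINES ==
[[6,10],[11,0]]
[[6,10],[11,2],[31,0]]
[[6,10],[11,2],[12,13],[26,2],[31,0]]
[[6,10],[11,2],[12,13],[26,2],[31,0],[43,11],[50,0]]
[[6,10],[11,2],[12,13],[26,2],[31,0],[43,11],[50,0]]
[[6,10],[11,20],[17,13],[26,2],[31,0],[43,11],[50,0]]
[[6,10],[11,20],[17,13],[26,2],[31,0],[34,9],[37,0],[43,11],[50,0]]
[[6,10],[11,20],[17,13],[26,2],[31,0],[33,2],[34,9],[37,0],[43,11],[50,0]]
[[6,10],[11,20],[17,13],[26,2],[31,0],[33,2],[34,9],[37,12],[42,0],[43,11],[50,0]]
[[6,10],[11,20],[17,13],[26,2],[31,0],[33,2],[34,9],[37,12],[42,9],[43,11],[50,0]]
[[6,10],[11,20],[17,13],[26,2],[31,0],[33,2],[34,9],[37,12],[42,9],[43,11],[50,0]]
[[6,10],[11,20],[17,13],[26,2],[31,0],[33,2],[34,9],[37,12],[42,9],[43,11],[50,0]]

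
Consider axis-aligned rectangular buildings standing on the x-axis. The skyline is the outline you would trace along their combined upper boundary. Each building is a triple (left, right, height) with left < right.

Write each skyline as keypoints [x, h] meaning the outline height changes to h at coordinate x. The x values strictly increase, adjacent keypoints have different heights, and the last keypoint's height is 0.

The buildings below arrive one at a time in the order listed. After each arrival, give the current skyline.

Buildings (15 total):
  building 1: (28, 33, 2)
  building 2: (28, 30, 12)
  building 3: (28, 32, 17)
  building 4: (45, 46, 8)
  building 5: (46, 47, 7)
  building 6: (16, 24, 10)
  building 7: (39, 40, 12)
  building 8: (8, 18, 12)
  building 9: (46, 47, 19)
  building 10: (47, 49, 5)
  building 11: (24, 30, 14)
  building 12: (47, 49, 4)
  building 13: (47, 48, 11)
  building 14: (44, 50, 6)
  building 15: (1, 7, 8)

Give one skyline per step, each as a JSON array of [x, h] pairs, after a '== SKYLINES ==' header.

== SKYLINES ==
[[28,2],[33,0]]
[[28,12],[30,2],[33,0]]
[[28,17],[32,2],[33,0]]
[[28,17],[32,2],[33,0],[45,8],[46,0]]
[[28,17],[32,2],[33,0],[45,8],[46,7],[47,0]]
[[16,10],[24,0],[28,17],[32,2],[33,0],[45,8],[46,7],[47,0]]
[[16,10],[24,0],[28,17],[32,2],[33,0],[39,12],[40,0],[45,8],[46,7],[47,0]]
[[8,12],[18,10],[24,0],[28,17],[32,2],[33,0],[39,12],[40,0],[45,8],[46,7],[47,0]]
[[8,12],[18,10],[24,0],[28,17],[32,2],[33,0],[39,12],[40,0],[45,8],[46,19],[47,0]]
[[8,12],[18,10],[24,0],[28,17],[32,2],[33,0],[39,12],[40,0],[45,8],[46,19],[47,5],[49,0]]
[[8,12],[18,10],[24,14],[28,17],[32,2],[33,0],[39,12],[40,0],[45,8],[46,19],[47,5],[49,0]]
[[8,12],[18,10],[24,14],[28,17],[32,2],[33,0],[39,12],[40,0],[45,8],[46,19],[47,5],[49,0]]
[[8,12],[18,10],[24,14],[28,17],[32,2],[33,0],[39,12],[40,0],[45,8],[46,19],[47,11],[48,5],[49,0]]
[[8,12],[18,10],[24,14],[28,17],[32,2],[33,0],[39,12],[40,0],[44,6],[45,8],[46,19],[47,11],[48,6],[50,0]]
[[1,8],[7,0],[8,12],[18,10],[24,14],[28,17],[32,2],[33,0],[39,12],[40,0],[44,6],[45,8],[46,19],[47,11],[48,6],[50,0]]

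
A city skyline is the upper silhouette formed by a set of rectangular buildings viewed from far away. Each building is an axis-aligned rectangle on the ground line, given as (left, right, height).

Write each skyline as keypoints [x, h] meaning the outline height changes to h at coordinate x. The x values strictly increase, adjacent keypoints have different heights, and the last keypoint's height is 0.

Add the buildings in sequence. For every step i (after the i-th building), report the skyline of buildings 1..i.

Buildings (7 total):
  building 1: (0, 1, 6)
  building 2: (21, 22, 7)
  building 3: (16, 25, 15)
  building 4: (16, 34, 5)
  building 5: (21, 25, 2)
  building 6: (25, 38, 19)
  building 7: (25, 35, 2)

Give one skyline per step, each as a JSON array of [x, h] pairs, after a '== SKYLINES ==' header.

== SKYLINES ==
[[0,6],[1,0]]
[[0,6],[1,0],[21,7],[22,0]]
[[0,6],[1,0],[16,15],[25,0]]
[[0,6],[1,0],[16,15],[25,5],[34,0]]
[[0,6],[1,0],[16,15],[25,5],[34,0]]
[[0,6],[1,0],[16,15],[25,19],[38,0]]
[[0,6],[1,0],[16,15],[25,19],[38,0]]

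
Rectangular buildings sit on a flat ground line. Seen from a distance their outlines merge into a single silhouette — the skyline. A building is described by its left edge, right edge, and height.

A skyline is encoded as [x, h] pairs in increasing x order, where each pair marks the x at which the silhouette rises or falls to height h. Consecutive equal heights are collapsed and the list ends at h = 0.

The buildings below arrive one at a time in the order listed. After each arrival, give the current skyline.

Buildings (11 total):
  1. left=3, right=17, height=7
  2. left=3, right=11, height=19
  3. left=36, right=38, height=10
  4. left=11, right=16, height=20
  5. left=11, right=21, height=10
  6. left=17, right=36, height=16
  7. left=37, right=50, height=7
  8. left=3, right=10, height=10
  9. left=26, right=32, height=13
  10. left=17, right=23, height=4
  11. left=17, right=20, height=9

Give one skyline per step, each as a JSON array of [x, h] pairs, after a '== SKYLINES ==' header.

== SKYLINES ==
[[3,7],[17,0]]
[[3,19],[11,7],[17,0]]
[[3,19],[11,7],[17,0],[36,10],[38,0]]
[[3,19],[11,20],[16,7],[17,0],[36,10],[38,0]]
[[3,19],[11,20],[16,10],[21,0],[36,10],[38,0]]
[[3,19],[11,20],[16,10],[17,16],[36,10],[38,0]]
[[3,19],[11,20],[16,10],[17,16],[36,10],[38,7],[50,0]]
[[3,19],[11,20],[16,10],[17,16],[36,10],[38,7],[50,0]]
[[3,19],[11,20],[16,10],[17,16],[36,10],[38,7],[50,0]]
[[3,19],[11,20],[16,10],[17,16],[36,10],[38,7],[50,0]]
[[3,19],[11,20],[16,10],[17,16],[36,10],[38,7],[50,0]]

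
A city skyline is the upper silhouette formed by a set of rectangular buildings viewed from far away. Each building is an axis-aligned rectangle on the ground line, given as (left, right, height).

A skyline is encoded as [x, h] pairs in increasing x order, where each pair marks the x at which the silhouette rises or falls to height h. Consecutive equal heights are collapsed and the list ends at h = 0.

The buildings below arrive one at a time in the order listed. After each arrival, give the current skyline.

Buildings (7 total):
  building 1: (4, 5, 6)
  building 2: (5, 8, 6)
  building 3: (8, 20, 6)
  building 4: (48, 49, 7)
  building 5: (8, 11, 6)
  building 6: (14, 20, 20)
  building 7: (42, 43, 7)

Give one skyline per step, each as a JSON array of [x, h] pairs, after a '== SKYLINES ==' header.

== SKYLINES ==
[[4,6],[5,0]]
[[4,6],[8,0]]
[[4,6],[20,0]]
[[4,6],[20,0],[48,7],[49,0]]
[[4,6],[20,0],[48,7],[49,0]]
[[4,6],[14,20],[20,0],[48,7],[49,0]]
[[4,6],[14,20],[20,0],[42,7],[43,0],[48,7],[49,0]]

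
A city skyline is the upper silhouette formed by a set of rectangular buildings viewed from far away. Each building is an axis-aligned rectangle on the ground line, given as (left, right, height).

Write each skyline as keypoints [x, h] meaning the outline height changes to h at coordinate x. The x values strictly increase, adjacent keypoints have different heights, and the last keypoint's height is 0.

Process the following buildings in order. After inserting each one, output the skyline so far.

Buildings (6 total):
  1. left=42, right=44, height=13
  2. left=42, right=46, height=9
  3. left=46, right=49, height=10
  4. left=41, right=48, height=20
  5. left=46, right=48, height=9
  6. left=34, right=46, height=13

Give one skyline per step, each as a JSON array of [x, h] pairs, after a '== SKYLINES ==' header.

== SKYLINES ==
[[42,13],[44,0]]
[[42,13],[44,9],[46,0]]
[[42,13],[44,9],[46,10],[49,0]]
[[41,20],[48,10],[49,0]]
[[41,20],[48,10],[49,0]]
[[34,13],[41,20],[48,10],[49,0]]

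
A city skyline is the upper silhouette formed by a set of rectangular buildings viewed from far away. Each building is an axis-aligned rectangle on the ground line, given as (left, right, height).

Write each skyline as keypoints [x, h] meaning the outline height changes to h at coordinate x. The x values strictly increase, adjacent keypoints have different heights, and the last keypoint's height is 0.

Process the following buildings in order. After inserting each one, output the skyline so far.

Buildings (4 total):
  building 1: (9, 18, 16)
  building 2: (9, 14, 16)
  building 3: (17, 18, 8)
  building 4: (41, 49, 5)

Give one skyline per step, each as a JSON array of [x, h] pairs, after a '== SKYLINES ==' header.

== SKYLINES ==
[[9,16],[18,0]]
[[9,16],[18,0]]
[[9,16],[18,0]]
[[9,16],[18,0],[41,5],[49,0]]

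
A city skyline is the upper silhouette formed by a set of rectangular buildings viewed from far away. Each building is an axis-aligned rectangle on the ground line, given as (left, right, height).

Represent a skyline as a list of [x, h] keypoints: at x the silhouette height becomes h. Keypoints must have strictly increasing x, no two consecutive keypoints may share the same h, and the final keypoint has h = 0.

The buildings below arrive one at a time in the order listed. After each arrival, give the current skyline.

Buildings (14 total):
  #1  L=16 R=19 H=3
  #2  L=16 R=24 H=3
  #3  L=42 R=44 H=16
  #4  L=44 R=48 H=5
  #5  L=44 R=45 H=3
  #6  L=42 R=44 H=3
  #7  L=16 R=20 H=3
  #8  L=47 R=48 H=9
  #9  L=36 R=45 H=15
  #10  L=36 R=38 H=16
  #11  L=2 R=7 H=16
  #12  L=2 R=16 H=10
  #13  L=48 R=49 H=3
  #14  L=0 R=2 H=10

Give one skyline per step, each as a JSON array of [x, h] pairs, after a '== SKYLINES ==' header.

== SKYLINES ==
[[16,3],[19,0]]
[[16,3],[24,0]]
[[16,3],[24,0],[42,16],[44,0]]
[[16,3],[24,0],[42,16],[44,5],[48,0]]
[[16,3],[24,0],[42,16],[44,5],[48,0]]
[[16,3],[24,0],[42,16],[44,5],[48,0]]
[[16,3],[24,0],[42,16],[44,5],[48,0]]
[[16,3],[24,0],[42,16],[44,5],[47,9],[48,0]]
[[16,3],[24,0],[36,15],[42,16],[44,15],[45,5],[47,9],[48,0]]
[[16,3],[24,0],[36,16],[38,15],[42,16],[44,15],[45,5],[47,9],[48,0]]
[[2,16],[7,0],[16,3],[24,0],[36,16],[38,15],[42,16],[44,15],[45,5],[47,9],[48,0]]
[[2,16],[7,10],[16,3],[24,0],[36,16],[38,15],[42,16],[44,15],[45,5],[47,9],[48,0]]
[[2,16],[7,10],[16,3],[24,0],[36,16],[38,15],[42,16],[44,15],[45,5],[47,9],[48,3],[49,0]]
[[0,10],[2,16],[7,10],[16,3],[24,0],[36,16],[38,15],[42,16],[44,15],[45,5],[47,9],[48,3],[49,0]]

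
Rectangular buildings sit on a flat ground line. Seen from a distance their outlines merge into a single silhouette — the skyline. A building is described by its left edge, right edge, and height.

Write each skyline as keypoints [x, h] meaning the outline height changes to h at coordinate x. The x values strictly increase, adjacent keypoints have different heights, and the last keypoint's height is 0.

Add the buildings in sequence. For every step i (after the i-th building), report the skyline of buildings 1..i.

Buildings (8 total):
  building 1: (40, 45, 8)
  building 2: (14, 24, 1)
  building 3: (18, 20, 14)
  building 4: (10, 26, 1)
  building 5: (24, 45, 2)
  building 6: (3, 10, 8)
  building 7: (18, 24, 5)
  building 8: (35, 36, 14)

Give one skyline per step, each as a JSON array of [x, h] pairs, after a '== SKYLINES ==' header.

== SKYLINES ==
[[40,8],[45,0]]
[[14,1],[24,0],[40,8],[45,0]]
[[14,1],[18,14],[20,1],[24,0],[40,8],[45,0]]
[[10,1],[18,14],[20,1],[26,0],[40,8],[45,0]]
[[10,1],[18,14],[20,1],[24,2],[40,8],[45,0]]
[[3,8],[10,1],[18,14],[20,1],[24,2],[40,8],[45,0]]
[[3,8],[10,1],[18,14],[20,5],[24,2],[40,8],[45,0]]
[[3,8],[10,1],[18,14],[20,5],[24,2],[35,14],[36,2],[40,8],[45,0]]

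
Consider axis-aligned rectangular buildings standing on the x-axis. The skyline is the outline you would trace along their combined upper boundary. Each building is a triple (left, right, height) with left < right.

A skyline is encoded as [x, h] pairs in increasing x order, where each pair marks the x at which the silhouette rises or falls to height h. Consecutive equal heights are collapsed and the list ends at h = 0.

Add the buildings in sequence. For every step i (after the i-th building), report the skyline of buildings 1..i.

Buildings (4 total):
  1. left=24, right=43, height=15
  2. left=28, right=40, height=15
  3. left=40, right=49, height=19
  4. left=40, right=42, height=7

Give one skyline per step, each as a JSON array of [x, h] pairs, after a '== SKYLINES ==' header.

== SKYLINES ==
[[24,15],[43,0]]
[[24,15],[43,0]]
[[24,15],[40,19],[49,0]]
[[24,15],[40,19],[49,0]]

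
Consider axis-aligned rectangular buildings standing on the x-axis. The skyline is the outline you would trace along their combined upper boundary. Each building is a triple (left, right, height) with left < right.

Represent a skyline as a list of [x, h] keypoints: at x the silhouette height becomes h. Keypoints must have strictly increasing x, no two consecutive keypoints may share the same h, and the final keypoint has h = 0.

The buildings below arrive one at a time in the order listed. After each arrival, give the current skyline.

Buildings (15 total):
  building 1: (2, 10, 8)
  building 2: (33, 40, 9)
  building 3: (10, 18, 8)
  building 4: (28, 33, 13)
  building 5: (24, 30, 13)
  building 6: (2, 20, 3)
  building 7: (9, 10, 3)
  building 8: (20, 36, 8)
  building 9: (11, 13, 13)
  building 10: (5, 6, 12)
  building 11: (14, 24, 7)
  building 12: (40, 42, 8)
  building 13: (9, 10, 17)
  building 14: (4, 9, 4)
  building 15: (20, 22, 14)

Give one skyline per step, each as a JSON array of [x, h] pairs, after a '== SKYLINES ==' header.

== SKYLINES ==
[[2,8],[10,0]]
[[2,8],[10,0],[33,9],[40,0]]
[[2,8],[18,0],[33,9],[40,0]]
[[2,8],[18,0],[28,13],[33,9],[40,0]]
[[2,8],[18,0],[24,13],[33,9],[40,0]]
[[2,8],[18,3],[20,0],[24,13],[33,9],[40,0]]
[[2,8],[18,3],[20,0],[24,13],[33,9],[40,0]]
[[2,8],[18,3],[20,8],[24,13],[33,9],[40,0]]
[[2,8],[11,13],[13,8],[18,3],[20,8],[24,13],[33,9],[40,0]]
[[2,8],[5,12],[6,8],[11,13],[13,8],[18,3],[20,8],[24,13],[33,9],[40,0]]
[[2,8],[5,12],[6,8],[11,13],[13,8],[18,7],[20,8],[24,13],[33,9],[40,0]]
[[2,8],[5,12],[6,8],[11,13],[13,8],[18,7],[20,8],[24,13],[33,9],[40,8],[42,0]]
[[2,8],[5,12],[6,8],[9,17],[10,8],[11,13],[13,8],[18,7],[20,8],[24,13],[33,9],[40,8],[42,0]]
[[2,8],[5,12],[6,8],[9,17],[10,8],[11,13],[13,8],[18,7],[20,8],[24,13],[33,9],[40,8],[42,0]]
[[2,8],[5,12],[6,8],[9,17],[10,8],[11,13],[13,8],[18,7],[20,14],[22,8],[24,13],[33,9],[40,8],[42,0]]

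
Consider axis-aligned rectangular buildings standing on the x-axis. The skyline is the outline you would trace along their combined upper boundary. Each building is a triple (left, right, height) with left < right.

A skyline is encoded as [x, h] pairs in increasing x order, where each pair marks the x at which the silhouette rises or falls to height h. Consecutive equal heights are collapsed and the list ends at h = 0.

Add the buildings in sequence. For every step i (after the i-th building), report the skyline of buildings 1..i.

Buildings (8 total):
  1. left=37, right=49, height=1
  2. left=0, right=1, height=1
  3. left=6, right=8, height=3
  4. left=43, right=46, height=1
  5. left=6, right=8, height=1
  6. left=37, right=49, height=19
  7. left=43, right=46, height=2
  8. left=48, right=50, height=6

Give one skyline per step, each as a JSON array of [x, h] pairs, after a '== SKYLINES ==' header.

== SKYLINES ==
[[37,1],[49,0]]
[[0,1],[1,0],[37,1],[49,0]]
[[0,1],[1,0],[6,3],[8,0],[37,1],[49,0]]
[[0,1],[1,0],[6,3],[8,0],[37,1],[49,0]]
[[0,1],[1,0],[6,3],[8,0],[37,1],[49,0]]
[[0,1],[1,0],[6,3],[8,0],[37,19],[49,0]]
[[0,1],[1,0],[6,3],[8,0],[37,19],[49,0]]
[[0,1],[1,0],[6,3],[8,0],[37,19],[49,6],[50,0]]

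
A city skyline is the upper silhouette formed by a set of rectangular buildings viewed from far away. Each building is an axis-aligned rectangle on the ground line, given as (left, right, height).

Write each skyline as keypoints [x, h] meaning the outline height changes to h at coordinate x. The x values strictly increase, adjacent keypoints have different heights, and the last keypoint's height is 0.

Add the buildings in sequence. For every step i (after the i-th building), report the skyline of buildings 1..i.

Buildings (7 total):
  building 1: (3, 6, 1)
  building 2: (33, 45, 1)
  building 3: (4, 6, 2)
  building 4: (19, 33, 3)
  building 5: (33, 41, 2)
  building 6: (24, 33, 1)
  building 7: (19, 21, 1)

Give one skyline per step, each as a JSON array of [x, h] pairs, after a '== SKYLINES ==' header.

== SKYLINES ==
[[3,1],[6,0]]
[[3,1],[6,0],[33,1],[45,0]]
[[3,1],[4,2],[6,0],[33,1],[45,0]]
[[3,1],[4,2],[6,0],[19,3],[33,1],[45,0]]
[[3,1],[4,2],[6,0],[19,3],[33,2],[41,1],[45,0]]
[[3,1],[4,2],[6,0],[19,3],[33,2],[41,1],[45,0]]
[[3,1],[4,2],[6,0],[19,3],[33,2],[41,1],[45,0]]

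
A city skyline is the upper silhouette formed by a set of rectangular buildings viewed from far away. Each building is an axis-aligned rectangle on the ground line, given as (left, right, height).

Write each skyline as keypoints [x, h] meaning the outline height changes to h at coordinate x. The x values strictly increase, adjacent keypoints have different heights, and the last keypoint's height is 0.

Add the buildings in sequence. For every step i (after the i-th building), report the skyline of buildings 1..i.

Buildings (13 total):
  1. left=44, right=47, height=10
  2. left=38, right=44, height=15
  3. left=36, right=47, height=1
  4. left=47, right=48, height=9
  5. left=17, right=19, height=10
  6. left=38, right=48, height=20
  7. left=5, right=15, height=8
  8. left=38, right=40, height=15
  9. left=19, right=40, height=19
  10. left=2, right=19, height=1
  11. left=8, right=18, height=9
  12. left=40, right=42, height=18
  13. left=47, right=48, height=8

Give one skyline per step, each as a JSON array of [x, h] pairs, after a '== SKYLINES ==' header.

== SKYLINES ==
[[44,10],[47,0]]
[[38,15],[44,10],[47,0]]
[[36,1],[38,15],[44,10],[47,0]]
[[36,1],[38,15],[44,10],[47,9],[48,0]]
[[17,10],[19,0],[36,1],[38,15],[44,10],[47,9],[48,0]]
[[17,10],[19,0],[36,1],[38,20],[48,0]]
[[5,8],[15,0],[17,10],[19,0],[36,1],[38,20],[48,0]]
[[5,8],[15,0],[17,10],[19,0],[36,1],[38,20],[48,0]]
[[5,8],[15,0],[17,10],[19,19],[38,20],[48,0]]
[[2,1],[5,8],[15,1],[17,10],[19,19],[38,20],[48,0]]
[[2,1],[5,8],[8,9],[17,10],[19,19],[38,20],[48,0]]
[[2,1],[5,8],[8,9],[17,10],[19,19],[38,20],[48,0]]
[[2,1],[5,8],[8,9],[17,10],[19,19],[38,20],[48,0]]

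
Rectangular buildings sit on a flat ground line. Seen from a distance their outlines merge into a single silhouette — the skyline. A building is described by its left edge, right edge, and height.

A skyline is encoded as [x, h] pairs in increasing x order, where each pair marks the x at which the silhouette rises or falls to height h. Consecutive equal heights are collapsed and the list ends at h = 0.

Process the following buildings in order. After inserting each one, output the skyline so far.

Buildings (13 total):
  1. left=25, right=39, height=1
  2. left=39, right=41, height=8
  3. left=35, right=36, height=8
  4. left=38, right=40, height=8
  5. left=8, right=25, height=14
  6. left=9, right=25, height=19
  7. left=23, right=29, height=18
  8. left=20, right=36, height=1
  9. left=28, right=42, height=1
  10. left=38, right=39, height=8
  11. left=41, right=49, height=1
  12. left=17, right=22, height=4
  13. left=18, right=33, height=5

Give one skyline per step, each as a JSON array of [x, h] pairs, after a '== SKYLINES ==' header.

== SKYLINES ==
[[25,1],[39,0]]
[[25,1],[39,8],[41,0]]
[[25,1],[35,8],[36,1],[39,8],[41,0]]
[[25,1],[35,8],[36,1],[38,8],[41,0]]
[[8,14],[25,1],[35,8],[36,1],[38,8],[41,0]]
[[8,14],[9,19],[25,1],[35,8],[36,1],[38,8],[41,0]]
[[8,14],[9,19],[25,18],[29,1],[35,8],[36,1],[38,8],[41,0]]
[[8,14],[9,19],[25,18],[29,1],[35,8],[36,1],[38,8],[41,0]]
[[8,14],[9,19],[25,18],[29,1],[35,8],[36,1],[38,8],[41,1],[42,0]]
[[8,14],[9,19],[25,18],[29,1],[35,8],[36,1],[38,8],[41,1],[42,0]]
[[8,14],[9,19],[25,18],[29,1],[35,8],[36,1],[38,8],[41,1],[49,0]]
[[8,14],[9,19],[25,18],[29,1],[35,8],[36,1],[38,8],[41,1],[49,0]]
[[8,14],[9,19],[25,18],[29,5],[33,1],[35,8],[36,1],[38,8],[41,1],[49,0]]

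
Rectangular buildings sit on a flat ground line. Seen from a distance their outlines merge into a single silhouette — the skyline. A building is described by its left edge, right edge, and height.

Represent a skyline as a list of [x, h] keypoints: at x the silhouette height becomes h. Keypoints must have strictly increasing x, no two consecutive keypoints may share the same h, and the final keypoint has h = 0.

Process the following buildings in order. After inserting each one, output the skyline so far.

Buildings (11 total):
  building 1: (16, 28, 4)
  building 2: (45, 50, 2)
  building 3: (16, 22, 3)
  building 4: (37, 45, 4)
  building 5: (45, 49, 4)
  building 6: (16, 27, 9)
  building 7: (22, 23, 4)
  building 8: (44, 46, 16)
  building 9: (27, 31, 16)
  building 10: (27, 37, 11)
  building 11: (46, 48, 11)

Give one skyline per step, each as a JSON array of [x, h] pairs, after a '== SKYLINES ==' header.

== SKYLINES ==
[[16,4],[28,0]]
[[16,4],[28,0],[45,2],[50,0]]
[[16,4],[28,0],[45,2],[50,0]]
[[16,4],[28,0],[37,4],[45,2],[50,0]]
[[16,4],[28,0],[37,4],[49,2],[50,0]]
[[16,9],[27,4],[28,0],[37,4],[49,2],[50,0]]
[[16,9],[27,4],[28,0],[37,4],[49,2],[50,0]]
[[16,9],[27,4],[28,0],[37,4],[44,16],[46,4],[49,2],[50,0]]
[[16,9],[27,16],[31,0],[37,4],[44,16],[46,4],[49,2],[50,0]]
[[16,9],[27,16],[31,11],[37,4],[44,16],[46,4],[49,2],[50,0]]
[[16,9],[27,16],[31,11],[37,4],[44,16],[46,11],[48,4],[49,2],[50,0]]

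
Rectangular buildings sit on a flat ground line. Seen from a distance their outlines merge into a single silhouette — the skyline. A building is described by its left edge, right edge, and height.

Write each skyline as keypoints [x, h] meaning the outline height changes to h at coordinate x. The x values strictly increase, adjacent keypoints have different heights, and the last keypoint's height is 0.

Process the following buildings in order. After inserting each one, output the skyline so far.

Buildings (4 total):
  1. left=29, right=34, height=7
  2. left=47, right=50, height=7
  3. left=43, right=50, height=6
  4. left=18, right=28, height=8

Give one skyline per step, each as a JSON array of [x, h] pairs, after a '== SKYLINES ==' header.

== SKYLINES ==
[[29,7],[34,0]]
[[29,7],[34,0],[47,7],[50,0]]
[[29,7],[34,0],[43,6],[47,7],[50,0]]
[[18,8],[28,0],[29,7],[34,0],[43,6],[47,7],[50,0]]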